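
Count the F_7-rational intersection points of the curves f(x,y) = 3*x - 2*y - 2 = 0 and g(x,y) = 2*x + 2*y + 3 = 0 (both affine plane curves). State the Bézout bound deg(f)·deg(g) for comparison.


Common zeros: {(4, 5)}; count = 1; Bézout bound = 1.

deg(f) = 1, deg(g) = 1, so Bézout bound = 1.
Scan x ∈ F_7. For each x, list the y ∈ F_7 with f(x, y) ≡ 0 and those with g(x, y) ≡ 0 (mod 7); the common zeros in that column are the intersection.
  x = 0: f ≡ 0 at y ∈ {6}; g ≡ 0 at y ∈ {2}; common: ∅.
  x = 1: f ≡ 0 at y ∈ {4}; g ≡ 0 at y ∈ {1}; common: ∅.
  x = 2: f ≡ 0 at y ∈ {2}; g ≡ 0 at y ∈ {0}; common: ∅.
  x = 3: f ≡ 0 at y ∈ {0}; g ≡ 0 at y ∈ {6}; common: ∅.
  x = 4: f ≡ 0 at y ∈ {5}; g ≡ 0 at y ∈ {5}; common: {5}.
  x = 5: f ≡ 0 at y ∈ {3}; g ≡ 0 at y ∈ {4}; common: ∅.
  x = 6: f ≡ 0 at y ∈ {1}; g ≡ 0 at y ∈ {3}; common: ∅.
Collecting: common zeros = {(4, 5)}, so the count is 1.
Comparison with the Bézout bound: 1 ≤ 1 = deg(f)·deg(g), as expected for curves with no common component (the bound is attained).


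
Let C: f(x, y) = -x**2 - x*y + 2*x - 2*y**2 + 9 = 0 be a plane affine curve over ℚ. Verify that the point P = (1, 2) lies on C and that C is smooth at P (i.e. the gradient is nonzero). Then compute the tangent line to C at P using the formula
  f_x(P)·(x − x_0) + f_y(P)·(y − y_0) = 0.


Tangent line at P: -2*x - 9*y + 20 = 0.

Step 1: f(1, 2) = 0, so P lies on C.
Step 2: partial derivatives
  f_x(x, y) = -2*x - y + 2, f_y(x, y) = -x - 4*y.
  f_x(P) = -2, f_y(P) = -9 (gradient nonzero, so P is smooth).
Step 3: tangent line at P: -2·(x − 1) + -9·(y − 2) = 0.
Expanding: -2*x - 9*y + 20 = 0.


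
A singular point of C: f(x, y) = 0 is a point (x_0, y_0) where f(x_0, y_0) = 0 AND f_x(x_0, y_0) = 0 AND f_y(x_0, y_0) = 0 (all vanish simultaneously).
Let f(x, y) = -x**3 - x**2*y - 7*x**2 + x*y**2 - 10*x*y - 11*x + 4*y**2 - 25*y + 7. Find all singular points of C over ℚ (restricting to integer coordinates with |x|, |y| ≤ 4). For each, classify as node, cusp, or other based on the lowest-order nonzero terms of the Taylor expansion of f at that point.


Singular points: {(-3, 2)}; classification: cusp.

Compute partial derivatives:
  f_x = -3*x**2 - 2*x*y - 14*x + y**2 - 10*y - 11.
  f_y = -x**2 + 2*x*y - 10*x + 8*y - 25.
Scan x_0 ∈ {−4, ..., 4}. For each x_0, f_y(x_0, y) is a polynomial in y; find its integer roots y ∈ {−4, ..., 4}, then test f_x and f at those candidates.
  x = -4: f_y(-4, y) = -1; no integer root y with |y| ≤ 4.
  x = -3: f_y(-3, y) = 2*y - 4; vanishes at y ∈ {2}. (-3, 2): f_x = 0, f = 0 — SINGULAR.
  x = -2: f_y(-2, y) = 4*y - 9; no integer root y with |y| ≤ 4.
  x = -1: f_y(-1, y) = 6*y - 16; no integer root y with |y| ≤ 4.
  x = 0: f_y(0, y) = 8*y - 25; no integer root y with |y| ≤ 4.
  x = 1: f_y(1, y) = 10*y - 36; no integer root y with |y| ≤ 4.
  x = 2: f_y(2, y) = 12*y - 49; no integer root y with |y| ≤ 4.
  x = 3: f_y(3, y) = 14*y - 64; no integer root y with |y| ≤ 4.
  x = 4: f_y(4, y) = 16*y - 81; no integer root y with |y| ≤ 4.
Only singular point on the grid: (-3, 2).
Classify: substitute x = -3 + u, y = 2 + v and expand: f = -u**3 - u**2*v + u*v**2 + v**2.
No constant or linear terms (consistent with a singular point). Quadratic part: v**2. Cubic part: -u**3 - u**2*v + u*v**2.
The quadratic part v**2 is a perfect square, so there is a single (double) tangent line v = 0, i.e. y = 2. Restricting the cubic part to that line (v = 0) leaves -u**3 ≠ 0, so f is not divisible by v and the branch is v² ≈ u**3 to lowest order — this is a cusp.
Classification: cusp.


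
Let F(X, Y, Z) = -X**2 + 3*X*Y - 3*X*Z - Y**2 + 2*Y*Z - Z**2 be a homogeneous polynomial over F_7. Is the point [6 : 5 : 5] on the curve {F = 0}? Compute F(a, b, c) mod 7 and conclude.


F(6,5,5) ≡ 6 (mod 7); P is NOT on the curve.

Evaluate F(6, 5, 5) term-by-term (mod 7).
  -X**2 ↦ -1·36·1·1 = -36
  3*X*Y ↦ 3·6·5·1 = 90
  -3*X*Z ↦ -3·6·1·5 = -90
  -Y**2 ↦ -1·1·25·1 = -25
  2*Y*Z ↦ 2·1·5·5 = 50
  -Z**2 ↦ -1·1·1·25 = -25
Sum: F(6, 5, 5) = (-36) + (90) + (-90) + (-25) + (50) + (-25) = -36.
Reducing mod 7: -36 ≡ 6 (mod 7).
Since F(a, b, c) ≡ 6 ≠ 0 (mod 7), P does NOT lie on the curve.


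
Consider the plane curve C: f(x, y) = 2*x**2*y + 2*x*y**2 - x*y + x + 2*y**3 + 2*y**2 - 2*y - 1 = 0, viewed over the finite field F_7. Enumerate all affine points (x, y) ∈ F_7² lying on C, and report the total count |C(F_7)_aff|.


Affine F_7-points: {(1, 0), (2, 2), (5, 2)}; count = 3.

For each of the 49 pairs (x, y) ∈ F_7², evaluate f(x, y) mod 7. Record the zeros.
  x = 0: [0↦6, 1↦1, 2↦5, 3↦2, 4↦4, 5↦2, 6↦1]  zeros at y ∈ ∅
  x = 1: [0↦0, 1↦5, 2↦2, 3↦3, 4↦6, 5↦2, 6↦3]  zeros at y ∈ {0}
  x = 2: [0↦1, 1↦6, 2↦0, 3↦2, 4↦3, 5↦1, 6↦1]  zeros at y ∈ {2}
  x = 3: [0↦2, 1↦4, 2↦6, 3↦6, 4↦2, 5↦6, 6↦2]  zeros at y ∈ ∅
  x = 4: [0↦3, 1↦6, 2↦6, 3↦1, 4↦3, 5↦3, 6↦6]  zeros at y ∈ ∅
  x = 5: [0↦4, 1↦5, 2↦0, 3↦1, 4↦6, 5↦6, 6↦6]  zeros at y ∈ {2}
  x = 6: [0↦5, 1↦1, 2↦2, 3↦6, 4↦4, 5↦1, 6↦2]  zeros at y ∈ ∅
Collecting zeros: affine points = {(1, 0), (2, 2), (5, 2)}.
Total count |C(F_7)_aff| = 3.


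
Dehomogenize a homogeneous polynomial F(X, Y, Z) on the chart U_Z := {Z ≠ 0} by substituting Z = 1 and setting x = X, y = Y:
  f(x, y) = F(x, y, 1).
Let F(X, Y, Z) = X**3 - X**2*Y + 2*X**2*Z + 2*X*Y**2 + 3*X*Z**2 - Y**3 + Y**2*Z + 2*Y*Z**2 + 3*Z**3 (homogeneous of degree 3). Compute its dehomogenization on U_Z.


f(x, y) = x**3 - x**2*y + 2*x**2 + 2*x*y**2 + 3*x - y**3 + y**2 + 2*y + 3

On U_Z we set Z = 1. Each monomial c·X^i·Y^j·Z^k in F becomes c·x^i·y^j·1^k = c·x^i·y^j.
Substituting Z = 1: F(X, Y, 1) = x**3 - x**2*y + 2*x**2 + 2*x*y**2 + 3*x - y**3 + y**2 + 2*y + 3.
Note: deg(f) ≤ deg(F) = 3; strict inequality happens when F is divisible by Z (lost terms).


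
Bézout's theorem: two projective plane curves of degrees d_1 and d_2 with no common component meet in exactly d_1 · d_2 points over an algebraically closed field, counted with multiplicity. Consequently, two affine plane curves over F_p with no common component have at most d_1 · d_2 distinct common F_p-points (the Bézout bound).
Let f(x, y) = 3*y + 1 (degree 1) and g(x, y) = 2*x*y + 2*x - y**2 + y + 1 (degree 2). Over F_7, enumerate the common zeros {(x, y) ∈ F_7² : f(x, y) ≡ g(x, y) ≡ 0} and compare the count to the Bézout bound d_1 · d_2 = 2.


Common zeros: {(6, 2)}; count = 1; Bézout bound = 2.

deg(f) = 1, deg(g) = 2, so Bézout bound = 2.
Scan x ∈ F_7. For each x, list the y ∈ F_7 with f(x, y) ≡ 0 and those with g(x, y) ≡ 0 (mod 7); the common zeros in that column are the intersection.
  x = 0: f ≡ 0 at y ∈ {2}; g ≡ 0 at y ∈ ∅; common: ∅.
  x = 1: f ≡ 0 at y ∈ {2}; g ≡ 0 at y ∈ {5}; common: ∅.
  x = 2: f ≡ 0 at y ∈ {2}; g ≡ 0 at y ∈ ∅; common: ∅.
  x = 3: f ≡ 0 at y ∈ {2}; g ≡ 0 at y ∈ {0}; common: ∅.
  x = 4: f ≡ 0 at y ∈ {2}; g ≡ 0 at y ∈ ∅; common: ∅.
  x = 5: f ≡ 0 at y ∈ {2}; g ≡ 0 at y ∈ {1, 3}; common: ∅.
  x = 6: f ≡ 0 at y ∈ {2}; g ≡ 0 at y ∈ {2, 4}; common: {2}.
Collecting: common zeros = {(6, 2)}, so the count is 1.
Comparison with the Bézout bound: 1 ≤ 2 = deg(f)·deg(g), as expected for curves with no common component (the affine F_7-count falls short of the bound because intersections may lie at infinity, over extension fields, or carry multiplicity).


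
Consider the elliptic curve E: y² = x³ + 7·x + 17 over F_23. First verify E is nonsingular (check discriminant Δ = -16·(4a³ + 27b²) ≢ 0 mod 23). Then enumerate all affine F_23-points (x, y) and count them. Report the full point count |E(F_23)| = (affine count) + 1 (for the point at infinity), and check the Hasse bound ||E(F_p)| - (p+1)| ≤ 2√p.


Affine points = {(1, 5), (1, 18), (2, 4), (2, 19), (5, 4), (5, 19), (7, 8), (7, 15), (9, 2), (9, 21), (10, 11), (10, 12), (12, 9), (12, 14), (15, 1), (15, 22), (16, 4), (16, 19), (17, 9), (17, 14), (18, 8), (18, 15), (21, 8), (21, 15), (22, 3), (22, 20)}; affine count = 26; |E(F_23)| = 27.

Discriminant check: Δ ∝ 4a³ + 27b² = 4·7³ + 27·17² = 4·343 + 27·289 ≡ 21 (mod 23). Nonzero ⇒ E is nonsingular.
For each x ∈ F_23, compute rhs = x³ + 7·x + 17 mod 23, then count y ∈ F_23 with y² ≡ rhs.
  x = 0: rhs = 17, matching y values: none (0 points).
  x = 1: rhs = 2, matching y values: 5, 18 (2 points).
  x = 2: rhs = 16, matching y values: 4, 19 (2 points).
  x = 3: rhs = 19, matching y values: none (0 points).
  x = 4: rhs = 17, matching y values: none (0 points).
  x = 5: rhs = 16, matching y values: 4, 19 (2 points).
  x = 6: rhs = 22, matching y values: none (0 points).
  x = 7: rhs = 18, matching y values: 8, 15 (2 points).
  x = 8: rhs = 10, matching y values: none (0 points).
  x = 9: rhs = 4, matching y values: 2, 21 (2 points).
  x = 10: rhs = 6, matching y values: 11, 12 (2 points).
  x = 11: rhs = 22, matching y values: none (0 points).
  x = 12: rhs = 12, matching y values: 9, 14 (2 points).
  x = 13: rhs = 5, matching y values: none (0 points).
  x = 14: rhs = 7, matching y values: none (0 points).
  x = 15: rhs = 1, matching y values: 1, 22 (2 points).
  x = 16: rhs = 16, matching y values: 4, 19 (2 points).
  x = 17: rhs = 12, matching y values: 9, 14 (2 points).
  x = 18: rhs = 18, matching y values: 8, 15 (2 points).
  x = 19: rhs = 17, matching y values: none (0 points).
  x = 20: rhs = 15, matching y values: none (0 points).
  x = 21: rhs = 18, matching y values: 8, 15 (2 points).
  x = 22: rhs = 9, matching y values: 3, 20 (2 points).
Total affine count: 26.
Full point count |E(F_23)| = 26 + 1 = 27.
Hasse bound: |27 − (23+1)| = |3| = 3 ≤ 2√23 ≈ 9.5917 ✓.


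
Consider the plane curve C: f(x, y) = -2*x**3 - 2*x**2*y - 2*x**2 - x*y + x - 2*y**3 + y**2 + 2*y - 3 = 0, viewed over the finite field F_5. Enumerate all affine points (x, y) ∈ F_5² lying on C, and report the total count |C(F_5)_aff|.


Affine F_5-points: {(1, 2), (2, 0), (3, 4)}; count = 3.

For each of the 25 pairs (x, y) ∈ F_5², evaluate f(x, y) mod 5. Record the zeros.
  x = 0: [0↦2, 1↦3, 2↦4, 3↦3, 4↦3]  zeros at y ∈ ∅
  x = 1: [0↦4, 1↦2, 2↦0, 3↦1, 4↦3]  zeros at y ∈ {2}
  x = 2: [0↦0, 1↦1, 2↦2, 3↦1, 4↦1]  zeros at y ∈ {0}
  x = 3: [0↦3, 1↦3, 2↦3, 3↦1, 4↦0]  zeros at y ∈ {4}
  x = 4: [0↦1, 1↦1, 2↦1, 3↦4, 4↦3]  zeros at y ∈ ∅
Collecting zeros: affine points = {(1, 2), (2, 0), (3, 4)}.
Total count |C(F_5)_aff| = 3.


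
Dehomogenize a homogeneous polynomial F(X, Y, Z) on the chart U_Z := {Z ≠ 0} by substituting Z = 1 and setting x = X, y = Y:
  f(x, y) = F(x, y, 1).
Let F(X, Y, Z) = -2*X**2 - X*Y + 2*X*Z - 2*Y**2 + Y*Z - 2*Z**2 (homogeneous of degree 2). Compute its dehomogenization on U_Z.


f(x, y) = -2*x**2 - x*y + 2*x - 2*y**2 + y - 2

On U_Z we set Z = 1. Each monomial c·X^i·Y^j·Z^k in F becomes c·x^i·y^j·1^k = c·x^i·y^j.
Substituting Z = 1: F(X, Y, 1) = -2*x**2 - x*y + 2*x - 2*y**2 + y - 2.
Note: deg(f) ≤ deg(F) = 2; strict inequality happens when F is divisible by Z (lost terms).


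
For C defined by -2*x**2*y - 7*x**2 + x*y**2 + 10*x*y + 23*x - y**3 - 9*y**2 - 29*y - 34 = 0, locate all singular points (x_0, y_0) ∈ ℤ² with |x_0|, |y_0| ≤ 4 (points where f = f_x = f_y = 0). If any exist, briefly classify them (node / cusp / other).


Singular points: {(1, -3)}; classification: node.

Compute partial derivatives:
  f_x = -4*x*y - 14*x + y**2 + 10*y + 23.
  f_y = -2*x**2 + 2*x*y + 10*x - 3*y**2 - 18*y - 29.
Scan x_0 ∈ {−4, ..., 4}. For each x_0, f_y(x_0, y) is a polynomial in y; find its integer roots y ∈ {−4, ..., 4}, then test f_x and f at those candidates.
  x = -4: f_y(-4, y) = -3*y**2 - 26*y - 101; no integer root y with |y| ≤ 4.
  x = -3: f_y(-3, y) = -3*y**2 - 24*y - 77; no integer root y with |y| ≤ 4.
  x = -2: f_y(-2, y) = -3*y**2 - 22*y - 57; no integer root y with |y| ≤ 4.
  x = -1: f_y(-1, y) = -3*y**2 - 20*y - 41; no integer root y with |y| ≤ 4.
  x = 0: f_y(0, y) = -3*y**2 - 18*y - 29; no integer root y with |y| ≤ 4.
  x = 1: f_y(1, y) = -3*y**2 - 16*y - 21; vanishes at y ∈ {-3}. (1, -3): f_x = 0, f = 0 — SINGULAR.
  x = 2: f_y(2, y) = -3*y**2 - 14*y - 17; no integer root y with |y| ≤ 4.
  x = 3: f_y(3, y) = -3*y**2 - 12*y - 17; no integer root y with |y| ≤ 4.
  x = 4: f_y(4, y) = -3*y**2 - 10*y - 21; no integer root y with |y| ≤ 4.
Only singular point on the grid: (1, -3).
Classify: substitute x = 1 + u, y = -3 + v and expand: f = -2*u**2*v - u**2 + u*v**2 - v**3 + v**2.
No constant or linear terms (consistent with a singular point). Quadratic part: -u**2 + v**2. Cubic part: -2*u**2*v + u*v**2 - v**3.
The quadratic part v**2 - u**2 = (v − u)(v + u) splits into two distinct linear factors, so there are two distinct tangent lines y − -3 = ±(x − 1) — this is a node (ordinary double point).
Classification: node.


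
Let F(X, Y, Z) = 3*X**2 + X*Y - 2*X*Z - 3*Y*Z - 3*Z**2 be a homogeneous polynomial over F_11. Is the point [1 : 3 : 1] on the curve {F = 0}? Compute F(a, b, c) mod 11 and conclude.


F(1,3,1) ≡ 3 (mod 11); P is NOT on the curve.

Evaluate F(1, 3, 1) term-by-term (mod 11).
  3*X**2 ↦ 3·1·1·1 = 3
  X*Y ↦ 1·1·3·1 = 3
  -2*X*Z ↦ -2·1·1·1 = -2
  -3*Y*Z ↦ -3·1·3·1 = -9
  -3*Z**2 ↦ -3·1·1·1 = -3
Sum: F(1, 3, 1) = (3) + (3) + (-2) + (-9) + (-3) = -8.
Reducing mod 11: -8 ≡ 3 (mod 11).
Since F(a, b, c) ≡ 3 ≠ 0 (mod 11), P does NOT lie on the curve.


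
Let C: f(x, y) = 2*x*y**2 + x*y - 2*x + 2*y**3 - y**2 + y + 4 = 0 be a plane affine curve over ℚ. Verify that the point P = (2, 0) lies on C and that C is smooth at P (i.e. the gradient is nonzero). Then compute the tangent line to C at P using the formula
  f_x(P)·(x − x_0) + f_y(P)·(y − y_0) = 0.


Tangent line at P: -2*x + 3*y + 4 = 0.

Step 1: f(2, 0) = 0, so P lies on C.
Step 2: partial derivatives
  f_x(x, y) = 2*y**2 + y - 2, f_y(x, y) = 4*x*y + x + 6*y**2 - 2*y + 1.
  f_x(P) = -2, f_y(P) = 3 (gradient nonzero, so P is smooth).
Step 3: tangent line at P: -2·(x − 2) + 3·(y − 0) = 0.
Expanding: -2*x + 3*y + 4 = 0.


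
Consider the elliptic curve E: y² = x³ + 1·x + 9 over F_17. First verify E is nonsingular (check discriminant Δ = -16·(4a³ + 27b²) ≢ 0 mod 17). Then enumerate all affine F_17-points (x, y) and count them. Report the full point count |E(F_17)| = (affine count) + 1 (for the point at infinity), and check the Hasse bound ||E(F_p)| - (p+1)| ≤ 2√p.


Affine points = {(0, 3), (0, 14), (2, 6), (2, 11), (4, 3), (4, 14), (7, 6), (7, 11), (8, 6), (8, 11), (9, 4), (9, 13), (10, 4), (10, 13), (11, 5), (11, 12), (12, 7), (12, 10), (13, 3), (13, 14), (14, 8), (14, 9), (15, 4), (15, 13)}; affine count = 24; |E(F_17)| = 25.

Discriminant check: Δ ∝ 4a³ + 27b² = 4·1³ + 27·9² = 4·1 + 27·81 ≡ 15 (mod 17). Nonzero ⇒ E is nonsingular.
For each x ∈ F_17, compute rhs = x³ + 1·x + 9 mod 17, then count y ∈ F_17 with y² ≡ rhs.
  x = 0: rhs = 9, matching y values: 3, 14 (2 points).
  x = 1: rhs = 11, matching y values: none (0 points).
  x = 2: rhs = 2, matching y values: 6, 11 (2 points).
  x = 3: rhs = 5, matching y values: none (0 points).
  x = 4: rhs = 9, matching y values: 3, 14 (2 points).
  x = 5: rhs = 3, matching y values: none (0 points).
  x = 6: rhs = 10, matching y values: none (0 points).
  x = 7: rhs = 2, matching y values: 6, 11 (2 points).
  x = 8: rhs = 2, matching y values: 6, 11 (2 points).
  x = 9: rhs = 16, matching y values: 4, 13 (2 points).
  x = 10: rhs = 16, matching y values: 4, 13 (2 points).
  x = 11: rhs = 8, matching y values: 5, 12 (2 points).
  x = 12: rhs = 15, matching y values: 7, 10 (2 points).
  x = 13: rhs = 9, matching y values: 3, 14 (2 points).
  x = 14: rhs = 13, matching y values: 8, 9 (2 points).
  x = 15: rhs = 16, matching y values: 4, 13 (2 points).
  x = 16: rhs = 7, matching y values: none (0 points).
Total affine count: 24.
Full point count |E(F_17)| = 24 + 1 = 25.
Hasse bound: |25 − (17+1)| = |7| = 7 ≤ 2√17 ≈ 8.2462 ✓.


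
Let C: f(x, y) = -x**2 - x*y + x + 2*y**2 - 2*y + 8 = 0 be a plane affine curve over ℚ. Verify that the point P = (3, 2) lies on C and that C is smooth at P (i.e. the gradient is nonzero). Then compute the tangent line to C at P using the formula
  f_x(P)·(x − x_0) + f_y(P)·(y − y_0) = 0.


Tangent line at P: -7*x + 3*y + 15 = 0.

Step 1: f(3, 2) = 0, so P lies on C.
Step 2: partial derivatives
  f_x(x, y) = -2*x - y + 1, f_y(x, y) = -x + 4*y - 2.
  f_x(P) = -7, f_y(P) = 3 (gradient nonzero, so P is smooth).
Step 3: tangent line at P: -7·(x − 3) + 3·(y − 2) = 0.
Expanding: -7*x + 3*y + 15 = 0.


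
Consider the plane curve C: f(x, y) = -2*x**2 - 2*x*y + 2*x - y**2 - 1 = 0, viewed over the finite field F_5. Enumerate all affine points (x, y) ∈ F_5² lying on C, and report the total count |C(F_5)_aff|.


Affine F_5-points: {(0, 2), (0, 3), (1, 4), (2, 0), (2, 1), (3, 1), (3, 3), (4, 0), (4, 2)}; count = 9.

For each of the 25 pairs (x, y) ∈ F_5², evaluate f(x, y) mod 5. Record the zeros.
  x = 0: [0↦4, 1↦3, 2↦0, 3↦0, 4↦3]  zeros at y ∈ {2, 3}
  x = 1: [0↦4, 1↦1, 2↦1, 3↦4, 4↦0]  zeros at y ∈ {4}
  x = 2: [0↦0, 1↦0, 2↦3, 3↦4, 4↦3]  zeros at y ∈ {0, 1}
  x = 3: [0↦2, 1↦0, 2↦1, 3↦0, 4↦2]  zeros at y ∈ {1, 3}
  x = 4: [0↦0, 1↦1, 2↦0, 3↦2, 4↦2]  zeros at y ∈ {0, 2}
Collecting zeros: affine points = {(0, 2), (0, 3), (1, 4), (2, 0), (2, 1), (3, 1), (3, 3), (4, 0), (4, 2)}.
Total count |C(F_5)_aff| = 9.


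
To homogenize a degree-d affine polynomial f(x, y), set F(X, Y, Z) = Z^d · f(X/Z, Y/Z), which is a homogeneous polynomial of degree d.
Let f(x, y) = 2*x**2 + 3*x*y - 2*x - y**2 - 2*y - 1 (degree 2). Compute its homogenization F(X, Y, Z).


F(X, Y, Z) = 2*X**2 + 3*X*Y - 2*X*Z - Y**2 - 2*Y*Z - Z**2

deg(f) = 2.
Substitute x = X/Z, y = Y/Z into f, then multiply by Z^2.
  monomial 2·x^2·y^0 ↦ 2·X^2·Y^0·Z^0.
  monomial 3·x^1·y^1 ↦ 3·X^1·Y^1·Z^0.
  monomial -2·x^1·y^0 ↦ -2·X^1·Y^0·Z^1.
  monomial -1·x^0·y^2 ↦ -1·X^0·Y^2·Z^0.
  monomial -2·x^0·y^1 ↦ -2·X^0·Y^1·Z^1.
  monomial -1·x^0·y^0 ↦ -1·X^0·Y^0·Z^2.
Collecting: F(X, Y, Z) = 2*X**2 + 3*X*Y - 2*X*Z - Y**2 - 2*Y*Z - Z**2.


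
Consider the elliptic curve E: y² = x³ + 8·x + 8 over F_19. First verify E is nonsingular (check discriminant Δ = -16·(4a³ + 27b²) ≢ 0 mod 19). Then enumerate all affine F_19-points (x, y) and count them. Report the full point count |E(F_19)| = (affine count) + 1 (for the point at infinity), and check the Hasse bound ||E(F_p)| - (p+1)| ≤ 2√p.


Affine points = {(1, 6), (1, 13), (4, 3), (4, 16), (6, 5), (6, 14), (9, 7), (9, 12), (10, 9), (10, 10), (15, 8), (15, 11)}; affine count = 12; |E(F_19)| = 13.

Discriminant check: Δ ∝ 4a³ + 27b² = 4·8³ + 27·8² = 4·512 + 27·64 ≡ 14 (mod 19). Nonzero ⇒ E is nonsingular.
For each x ∈ F_19, compute rhs = x³ + 8·x + 8 mod 19, then count y ∈ F_19 with y² ≡ rhs.
  x = 0: rhs = 8, matching y values: none (0 points).
  x = 1: rhs = 17, matching y values: 6, 13 (2 points).
  x = 2: rhs = 13, matching y values: none (0 points).
  x = 3: rhs = 2, matching y values: none (0 points).
  x = 4: rhs = 9, matching y values: 3, 16 (2 points).
  x = 5: rhs = 2, matching y values: none (0 points).
  x = 6: rhs = 6, matching y values: 5, 14 (2 points).
  x = 7: rhs = 8, matching y values: none (0 points).
  x = 8: rhs = 14, matching y values: none (0 points).
  x = 9: rhs = 11, matching y values: 7, 12 (2 points).
  x = 10: rhs = 5, matching y values: 9, 10 (2 points).
  x = 11: rhs = 2, matching y values: none (0 points).
  x = 12: rhs = 8, matching y values: none (0 points).
  x = 13: rhs = 10, matching y values: none (0 points).
  x = 14: rhs = 14, matching y values: none (0 points).
  x = 15: rhs = 7, matching y values: 8, 11 (2 points).
  x = 16: rhs = 14, matching y values: none (0 points).
  x = 17: rhs = 3, matching y values: none (0 points).
  x = 18: rhs = 18, matching y values: none (0 points).
Total affine count: 12.
Full point count |E(F_19)| = 12 + 1 = 13.
Hasse bound: |13 − (19+1)| = |-7| = 7 ≤ 2√19 ≈ 8.7178 ✓.


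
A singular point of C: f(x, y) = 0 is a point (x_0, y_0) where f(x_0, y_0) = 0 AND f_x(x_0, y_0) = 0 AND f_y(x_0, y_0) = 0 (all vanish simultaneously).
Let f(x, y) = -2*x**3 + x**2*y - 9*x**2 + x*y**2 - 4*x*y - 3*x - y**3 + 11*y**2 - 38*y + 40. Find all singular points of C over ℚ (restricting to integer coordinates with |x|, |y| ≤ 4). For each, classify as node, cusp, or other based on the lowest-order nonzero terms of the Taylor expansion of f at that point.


Singular points: {(-1, 3)}; classification: cusp.

Compute partial derivatives:
  f_x = -6*x**2 + 2*x*y - 18*x + y**2 - 4*y - 3.
  f_y = x**2 + 2*x*y - 4*x - 3*y**2 + 22*y - 38.
Scan x_0 ∈ {−4, ..., 4}. For each x_0, f_y(x_0, y) is a polynomial in y; find its integer roots y ∈ {−4, ..., 4}, then test f_x and f at those candidates.
  x = -4: f_y(-4, y) = -3*y**2 + 14*y - 6; no integer root y with |y| ≤ 4.
  x = -3: f_y(-3, y) = -3*y**2 + 16*y - 17; no integer root y with |y| ≤ 4.
  x = -2: f_y(-2, y) = -3*y**2 + 18*y - 26; no integer root y with |y| ≤ 4.
  x = -1: f_y(-1, y) = -3*y**2 + 20*y - 33; vanishes at y ∈ {3}. (-1, 3): f_x = 0, f = 0 — SINGULAR.
  x = 0: f_y(0, y) = -3*y**2 + 22*y - 38; no integer root y with |y| ≤ 4.
  x = 1: f_y(1, y) = -3*y**2 + 24*y - 41; no integer root y with |y| ≤ 4.
  x = 2: f_y(2, y) = -3*y**2 + 26*y - 42; no integer root y with |y| ≤ 4.
  x = 3: f_y(3, y) = -3*y**2 + 28*y - 41; no integer root y with |y| ≤ 4.
  x = 4: f_y(4, y) = -3*y**2 + 30*y - 38; no integer root y with |y| ≤ 4.
Only singular point on the grid: (-1, 3).
Classify: substitute x = -1 + u, y = 3 + v and expand: f = -2*u**3 + u**2*v + u*v**2 - v**3 + v**2.
No constant or linear terms (consistent with a singular point). Quadratic part: v**2. Cubic part: -2*u**3 + u**2*v + u*v**2 - v**3.
The quadratic part v**2 is a perfect square, so there is a single (double) tangent line v = 0, i.e. y = 3. Restricting the cubic part to that line (v = 0) leaves -2*u**3 ≠ 0, so f is not divisible by v and the branch is v² ≈ 2*u**3 to lowest order — this is a cusp.
Classification: cusp.


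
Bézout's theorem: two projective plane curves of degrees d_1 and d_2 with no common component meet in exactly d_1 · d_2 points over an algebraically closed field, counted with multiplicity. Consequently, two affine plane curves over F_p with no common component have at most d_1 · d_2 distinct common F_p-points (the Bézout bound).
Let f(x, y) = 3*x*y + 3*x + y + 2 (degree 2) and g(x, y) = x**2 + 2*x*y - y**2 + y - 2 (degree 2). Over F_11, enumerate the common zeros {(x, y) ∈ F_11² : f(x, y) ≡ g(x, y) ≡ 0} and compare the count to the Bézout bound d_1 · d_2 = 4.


Common zeros: {(5, 1)}; count = 1; Bézout bound = 4.

deg(f) = 2, deg(g) = 2, so Bézout bound = 4.
Scan x ∈ F_11. For each x, list the y ∈ F_11 with f(x, y) ≡ 0 and those with g(x, y) ≡ 0 (mod 11); the common zeros in that column are the intersection.
  x = 0: f ≡ 0 at y ∈ {9}; g ≡ 0 at y ∈ {5, 7}; common: ∅.
  x = 1: f ≡ 0 at y ∈ {7}; g ≡ 0 at y ∈ {5, 9}; common: ∅.
  x = 2: f ≡ 0 at y ∈ {2}; g ≡ 0 at y ∈ {8}; common: ∅.
  x = 3: f ≡ 0 at y ∈ {0}; g ≡ 0 at y ∈ {9}; common: ∅.
  x = 4: f ≡ 0 at y ∈ {4}; g ≡ 0 at y ∈ {1, 8}; common: ∅.
  x = 5: f ≡ 0 at y ∈ {1}; g ≡ 0 at y ∈ {1, 10}; common: {1}.
  x = 6: f ≡ 0 at y ∈ {3}; g ≡ 0 at y ∈ ∅; common: ∅.
  x = 7: f ≡ 0 at y ∈ ∅; g ≡ 0 at y ∈ ∅; common: ∅.
  x = 8: f ≡ 0 at y ∈ {6}; g ≡ 0 at y ∈ {7, 10}; common: ∅.
  x = 9: f ≡ 0 at y ∈ {8}; g ≡ 0 at y ∈ ∅; common: ∅.
  x = 10: f ≡ 0 at y ∈ {5}; g ≡ 0 at y ∈ ∅; common: ∅.
Collecting: common zeros = {(5, 1)}, so the count is 1.
Comparison with the Bézout bound: 1 ≤ 4 = deg(f)·deg(g), as expected for curves with no common component (the affine F_11-count falls short of the bound because intersections may lie at infinity, over extension fields, or carry multiplicity).


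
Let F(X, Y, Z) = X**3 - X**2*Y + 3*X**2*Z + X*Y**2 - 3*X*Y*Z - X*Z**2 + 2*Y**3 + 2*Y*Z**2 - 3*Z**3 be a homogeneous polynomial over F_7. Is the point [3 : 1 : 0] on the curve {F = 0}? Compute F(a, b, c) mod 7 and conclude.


F(3,1,0) ≡ 2 (mod 7); P is NOT on the curve.

Evaluate F(3, 1, 0) term-by-term (mod 7).
  X**3 ↦ 1·27·1·1 = 27
  -X**2*Y ↦ -1·9·1·1 = -9
  3*X**2*Z ↦ 3·9·1·0 = 0
  X*Y**2 ↦ 1·3·1·1 = 3
  -3*X*Y*Z ↦ -3·3·1·0 = 0
  -X*Z**2 ↦ -1·3·1·0 = 0
  2*Y**3 ↦ 2·1·1·1 = 2
  2*Y*Z**2 ↦ 2·1·1·0 = 0
  -3*Z**3 ↦ -3·1·1·0 = 0
Sum: F(3, 1, 0) = (27) + (-9) + (0) + (3) + (0) + (0) + (2) + (0) + (0) = 23.
Reducing mod 7: 23 ≡ 2 (mod 7).
Since F(a, b, c) ≡ 2 ≠ 0 (mod 7), P does NOT lie on the curve.


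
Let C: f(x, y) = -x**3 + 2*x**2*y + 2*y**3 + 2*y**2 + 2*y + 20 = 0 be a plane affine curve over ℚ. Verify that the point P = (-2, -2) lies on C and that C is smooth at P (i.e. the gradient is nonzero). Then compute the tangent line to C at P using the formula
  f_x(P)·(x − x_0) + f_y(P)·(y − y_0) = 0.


Tangent line at P: 4*x + 26*y + 60 = 0.

Step 1: f(-2, -2) = 0, so P lies on C.
Step 2: partial derivatives
  f_x(x, y) = -3*x**2 + 4*x*y, f_y(x, y) = 2*x**2 + 6*y**2 + 4*y + 2.
  f_x(P) = 4, f_y(P) = 26 (gradient nonzero, so P is smooth).
Step 3: tangent line at P: 4·(x − -2) + 26·(y − -2) = 0.
Expanding: 4*x + 26*y + 60 = 0.


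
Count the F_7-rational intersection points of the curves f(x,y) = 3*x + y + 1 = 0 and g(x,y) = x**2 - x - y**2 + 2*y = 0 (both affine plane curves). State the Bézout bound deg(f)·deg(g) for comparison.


Common zeros: ∅; count = 0; Bézout bound = 2.

deg(f) = 1, deg(g) = 2, so Bézout bound = 2.
Scan x ∈ F_7. For each x, list the y ∈ F_7 with f(x, y) ≡ 0 and those with g(x, y) ≡ 0 (mod 7); the common zeros in that column are the intersection.
  x = 0: f ≡ 0 at y ∈ {6}; g ≡ 0 at y ∈ {0, 2}; common: ∅.
  x = 1: f ≡ 0 at y ∈ {3}; g ≡ 0 at y ∈ {0, 2}; common: ∅.
  x = 2: f ≡ 0 at y ∈ {0}; g ≡ 0 at y ∈ ∅; common: ∅.
  x = 3: f ≡ 0 at y ∈ {4}; g ≡ 0 at y ∈ {1}; common: ∅.
  x = 4: f ≡ 0 at y ∈ {1}; g ≡ 0 at y ∈ ∅; common: ∅.
  x = 5: f ≡ 0 at y ∈ {5}; g ≡ 0 at y ∈ {1}; common: ∅.
  x = 6: f ≡ 0 at y ∈ {2}; g ≡ 0 at y ∈ ∅; common: ∅.
Collecting: common zeros = ∅, so the count is 0.
Comparison with the Bézout bound: 0 ≤ 2 = deg(f)·deg(g), as expected for curves with no common component (the affine F_7-count falls short of the bound because intersections may lie at infinity, over extension fields, or carry multiplicity).


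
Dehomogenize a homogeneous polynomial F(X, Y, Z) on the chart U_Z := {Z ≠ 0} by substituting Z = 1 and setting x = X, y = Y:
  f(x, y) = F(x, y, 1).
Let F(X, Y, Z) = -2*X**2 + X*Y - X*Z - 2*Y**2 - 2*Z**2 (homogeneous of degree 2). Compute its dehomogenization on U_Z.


f(x, y) = -2*x**2 + x*y - x - 2*y**2 - 2

On U_Z we set Z = 1. Each monomial c·X^i·Y^j·Z^k in F becomes c·x^i·y^j·1^k = c·x^i·y^j.
Substituting Z = 1: F(X, Y, 1) = -2*x**2 + x*y - x - 2*y**2 - 2.
Note: deg(f) ≤ deg(F) = 2; strict inequality happens when F is divisible by Z (lost terms).


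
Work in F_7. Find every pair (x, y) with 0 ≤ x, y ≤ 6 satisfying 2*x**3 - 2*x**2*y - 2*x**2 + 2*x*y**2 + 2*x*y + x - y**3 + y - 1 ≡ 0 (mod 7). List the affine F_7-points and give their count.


Affine F_7-points: {(0, 2), (1, 0), (1, 4), (1, 5), (3, 6), (4, 2), (6, 2), (6, 5)}; count = 8.

For each of the 49 pairs (x, y) ∈ F_7², evaluate f(x, y) mod 7. Record the zeros.
  x = 0: [0↦6, 1↦6, 2↦0, 3↦3, 4↦2, 5↦5, 6↦6]  zeros at y ∈ {2}
  x = 1: [0↦0, 1↦2, 2↦2, 3↦1, 4↦0, 5↦0, 6↦2]  zeros at y ∈ {0, 4, 5}
  x = 2: [0↦2, 1↦2, 2↦4, 3↦2, 4↦4, 5↦4, 6↦3]  zeros at y ∈ ∅
  x = 3: [0↦3, 1↦4, 2↦4, 3↦4, 4↦5, 5↦1, 6↦0]  zeros at y ∈ {6}
  x = 4: [0↦1, 1↦6, 2↦0, 3↦5, 4↦1, 5↦3, 6↦5]  zeros at y ∈ {2}
  x = 5: [0↦1, 1↦6, 2↦4, 3↦3, 4↦4, 5↦1, 6↦2]  zeros at y ∈ ∅
  x = 6: [0↦1, 1↦2, 2↦0, 3↦3, 4↦5, 5↦0, 6↦3]  zeros at y ∈ {2, 5}
Collecting zeros: affine points = {(0, 2), (1, 0), (1, 4), (1, 5), (3, 6), (4, 2), (6, 2), (6, 5)}.
Total count |C(F_7)_aff| = 8.


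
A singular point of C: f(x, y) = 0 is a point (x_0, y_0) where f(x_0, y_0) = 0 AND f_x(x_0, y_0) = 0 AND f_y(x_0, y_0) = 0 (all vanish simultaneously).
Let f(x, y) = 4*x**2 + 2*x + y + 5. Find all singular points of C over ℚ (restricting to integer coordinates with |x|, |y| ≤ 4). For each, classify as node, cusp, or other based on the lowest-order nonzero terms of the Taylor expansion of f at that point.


No singular points in the scanned grid; C is smooth there.

Compute partial derivatives:
  f_x = 8*x + 2.
  f_y = 1.
f_y = 1 is a nonzero constant, so f_y never vanishes: no point (x, y) can satisfy f = f_x = f_y = 0. In particular no (x, y) ∈ {−4, ..., 4}² is singular; the curve is smooth.


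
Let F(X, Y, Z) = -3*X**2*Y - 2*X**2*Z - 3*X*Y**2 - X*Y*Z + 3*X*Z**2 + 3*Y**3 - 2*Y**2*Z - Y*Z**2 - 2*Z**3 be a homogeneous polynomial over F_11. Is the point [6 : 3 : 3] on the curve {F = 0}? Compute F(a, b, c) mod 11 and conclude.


F(6,3,3) ≡ 1 (mod 11); P is NOT on the curve.

Evaluate F(6, 3, 3) term-by-term (mod 11).
  -3*X**2*Y ↦ -3·36·3·1 = -324
  -2*X**2*Z ↦ -2·36·1·3 = -216
  -3*X*Y**2 ↦ -3·6·9·1 = -162
  -X*Y*Z ↦ -1·6·3·3 = -54
  3*X*Z**2 ↦ 3·6·1·9 = 162
  3*Y**3 ↦ 3·1·27·1 = 81
  -2*Y**2*Z ↦ -2·1·9·3 = -54
  -Y*Z**2 ↦ -1·1·3·9 = -27
  -2*Z**3 ↦ -2·1·1·27 = -54
Sum: F(6, 3, 3) = (-324) + (-216) + (-162) + (-54) + (162) + (81) + (-54) + (-27) + (-54) = -648.
Reducing mod 11: -648 ≡ 1 (mod 11).
Since F(a, b, c) ≡ 1 ≠ 0 (mod 11), P does NOT lie on the curve.


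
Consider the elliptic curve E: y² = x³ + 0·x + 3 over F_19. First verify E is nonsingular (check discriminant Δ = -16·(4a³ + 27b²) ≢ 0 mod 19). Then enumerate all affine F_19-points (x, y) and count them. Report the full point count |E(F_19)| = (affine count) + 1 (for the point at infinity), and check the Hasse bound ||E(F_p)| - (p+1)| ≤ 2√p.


Affine points = {(1, 2), (1, 17), (2, 7), (2, 12), (3, 7), (3, 12), (7, 2), (7, 17), (11, 2), (11, 17), (14, 7), (14, 12)}; affine count = 12; |E(F_19)| = 13.

Discriminant check: Δ ∝ 4a³ + 27b² = 4·0³ + 27·3² = 4·0 + 27·9 ≡ 15 (mod 19). Nonzero ⇒ E is nonsingular.
For each x ∈ F_19, compute rhs = x³ + 0·x + 3 mod 19, then count y ∈ F_19 with y² ≡ rhs.
  x = 0: rhs = 3, matching y values: none (0 points).
  x = 1: rhs = 4, matching y values: 2, 17 (2 points).
  x = 2: rhs = 11, matching y values: 7, 12 (2 points).
  x = 3: rhs = 11, matching y values: 7, 12 (2 points).
  x = 4: rhs = 10, matching y values: none (0 points).
  x = 5: rhs = 14, matching y values: none (0 points).
  x = 6: rhs = 10, matching y values: none (0 points).
  x = 7: rhs = 4, matching y values: 2, 17 (2 points).
  x = 8: rhs = 2, matching y values: none (0 points).
  x = 9: rhs = 10, matching y values: none (0 points).
  x = 10: rhs = 15, matching y values: none (0 points).
  x = 11: rhs = 4, matching y values: 2, 17 (2 points).
  x = 12: rhs = 2, matching y values: none (0 points).
  x = 13: rhs = 15, matching y values: none (0 points).
  x = 14: rhs = 11, matching y values: 7, 12 (2 points).
  x = 15: rhs = 15, matching y values: none (0 points).
  x = 16: rhs = 14, matching y values: none (0 points).
  x = 17: rhs = 14, matching y values: none (0 points).
  x = 18: rhs = 2, matching y values: none (0 points).
Total affine count: 12.
Full point count |E(F_19)| = 12 + 1 = 13.
Hasse bound: |13 − (19+1)| = |-7| = 7 ≤ 2√19 ≈ 8.7178 ✓.


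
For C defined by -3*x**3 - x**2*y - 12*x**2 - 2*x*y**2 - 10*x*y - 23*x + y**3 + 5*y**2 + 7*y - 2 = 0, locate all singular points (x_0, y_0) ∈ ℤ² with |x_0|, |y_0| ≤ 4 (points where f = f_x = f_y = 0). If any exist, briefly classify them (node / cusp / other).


Singular points: {(-1, -2)}; classification: node.

Compute partial derivatives:
  f_x = -9*x**2 - 2*x*y - 24*x - 2*y**2 - 10*y - 23.
  f_y = -x**2 - 4*x*y - 10*x + 3*y**2 + 10*y + 7.
Scan x_0 ∈ {−4, ..., 4}. For each x_0, f_y(x_0, y) is a polynomial in y; find its integer roots y ∈ {−4, ..., 4}, then test f_x and f at those candidates.
  x = -4: f_y(-4, y) = 3*y**2 + 26*y + 31; no integer root y with |y| ≤ 4.
  x = -3: f_y(-3, y) = 3*y**2 + 22*y + 28; no integer root y with |y| ≤ 4.
  x = -2: f_y(-2, y) = 3*y**2 + 18*y + 23; no integer root y with |y| ≤ 4.
  x = -1: f_y(-1, y) = 3*y**2 + 14*y + 16; vanishes at y ∈ {-2}. (-1, -2): f_x = 0, f = 0 — SINGULAR.
  x = 0: f_y(0, y) = 3*y**2 + 10*y + 7; vanishes at y ∈ {-1}. (0, -1): f_x = -15 ≠ 0.
  x = 1: f_y(1, y) = 3*y**2 + 6*y - 4; no integer root y with |y| ≤ 4.
  x = 2: f_y(2, y) = 3*y**2 + 2*y - 17; no integer root y with |y| ≤ 4.
  x = 3: f_y(3, y) = 3*y**2 - 2*y - 32; no integer root y with |y| ≤ 4.
  x = 4: f_y(4, y) = 3*y**2 - 6*y - 49; no integer root y with |y| ≤ 4.
Only singular point on the grid: (-1, -2).
Classify: substitute x = -1 + u, y = -2 + v and expand: f = -3*u**3 - u**2*v - u**2 - 2*u*v**2 + v**3 + v**2.
No constant or linear terms (consistent with a singular point). Quadratic part: -u**2 + v**2. Cubic part: -3*u**3 - u**2*v - 2*u*v**2 + v**3.
The quadratic part v**2 - u**2 = (v − u)(v + u) splits into two distinct linear factors, so there are two distinct tangent lines y − -2 = ±(x − -1) — this is a node (ordinary double point).
Classification: node.


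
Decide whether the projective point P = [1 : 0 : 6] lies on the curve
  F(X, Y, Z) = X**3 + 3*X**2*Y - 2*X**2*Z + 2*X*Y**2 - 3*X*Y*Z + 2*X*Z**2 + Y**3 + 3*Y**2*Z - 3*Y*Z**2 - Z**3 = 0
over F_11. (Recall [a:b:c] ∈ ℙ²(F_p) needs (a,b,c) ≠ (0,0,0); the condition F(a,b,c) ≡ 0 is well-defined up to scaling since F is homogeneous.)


F(1,0,6) ≡ 10 (mod 11); P is NOT on the curve.

Evaluate F(1, 0, 6) term-by-term (mod 11).
  X**3 ↦ 1·1·1·1 = 1
  3*X**2*Y ↦ 3·1·0·1 = 0
  -2*X**2*Z ↦ -2·1·1·6 = -12
  2*X*Y**2 ↦ 2·1·0·1 = 0
  -3*X*Y*Z ↦ -3·1·0·6 = 0
  2*X*Z**2 ↦ 2·1·1·36 = 72
  Y**3 ↦ 1·1·0·1 = 0
  3*Y**2*Z ↦ 3·1·0·6 = 0
  -3*Y*Z**2 ↦ -3·1·0·36 = 0
  -Z**3 ↦ -1·1·1·216 = -216
Sum: F(1, 0, 6) = (1) + (0) + (-12) + (0) + (0) + (72) + (0) + (0) + (0) + (-216) = -155.
Reducing mod 11: -155 ≡ 10 (mod 11).
Since F(a, b, c) ≡ 10 ≠ 0 (mod 11), P does NOT lie on the curve.


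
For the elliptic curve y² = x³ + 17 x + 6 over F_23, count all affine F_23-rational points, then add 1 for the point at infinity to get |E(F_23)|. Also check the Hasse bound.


Affine points = {(0, 11), (0, 12), (1, 1), (1, 22), (2, 5), (2, 18), (4, 0), (5, 3), (5, 20), (6, 5), (6, 18), (7, 10), (7, 13), (10, 7), (10, 16), (11, 11), (11, 12), (12, 11), (12, 12), (13, 3), (13, 20), (15, 5), (15, 18), (16, 2), (16, 21), (18, 7), (18, 16), (19, 9), (19, 14)}; affine count = 29; |E(F_23)| = 30.

Discriminant check: Δ ∝ 4a³ + 27b² = 4·17³ + 27·6² = 4·4913 + 27·36 ≡ 16 (mod 23). Nonzero ⇒ E is nonsingular.
For each x ∈ F_23, compute rhs = x³ + 17·x + 6 mod 23, then count y ∈ F_23 with y² ≡ rhs.
  x = 0: rhs = 6, matching y values: 11, 12 (2 points).
  x = 1: rhs = 1, matching y values: 1, 22 (2 points).
  x = 2: rhs = 2, matching y values: 5, 18 (2 points).
  x = 3: rhs = 15, matching y values: none (0 points).
  x = 4: rhs = 0, matching y values: 0 (1 points).
  x = 5: rhs = 9, matching y values: 3, 20 (2 points).
  x = 6: rhs = 2, matching y values: 5, 18 (2 points).
  x = 7: rhs = 8, matching y values: 10, 13 (2 points).
  x = 8: rhs = 10, matching y values: none (0 points).
  x = 9: rhs = 14, matching y values: none (0 points).
  x = 10: rhs = 3, matching y values: 7, 16 (2 points).
  x = 11: rhs = 6, matching y values: 11, 12 (2 points).
  x = 12: rhs = 6, matching y values: 11, 12 (2 points).
  x = 13: rhs = 9, matching y values: 3, 20 (2 points).
  x = 14: rhs = 21, matching y values: none (0 points).
  x = 15: rhs = 2, matching y values: 5, 18 (2 points).
  x = 16: rhs = 4, matching y values: 2, 21 (2 points).
  x = 17: rhs = 10, matching y values: none (0 points).
  x = 18: rhs = 3, matching y values: 7, 16 (2 points).
  x = 19: rhs = 12, matching y values: 9, 14 (2 points).
  x = 20: rhs = 20, matching y values: none (0 points).
  x = 21: rhs = 10, matching y values: none (0 points).
  x = 22: rhs = 11, matching y values: none (0 points).
Total affine count: 29.
Full point count |E(F_23)| = 29 + 1 = 30.
Hasse bound: |30 − (23+1)| = |6| = 6 ≤ 2√23 ≈ 9.5917 ✓.


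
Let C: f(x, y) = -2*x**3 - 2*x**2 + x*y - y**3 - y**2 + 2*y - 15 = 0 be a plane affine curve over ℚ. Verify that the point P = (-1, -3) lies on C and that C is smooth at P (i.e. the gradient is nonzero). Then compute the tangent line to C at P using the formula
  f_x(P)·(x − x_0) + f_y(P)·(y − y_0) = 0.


Tangent line at P: -5*x - 20*y - 65 = 0.

Step 1: f(-1, -3) = 0, so P lies on C.
Step 2: partial derivatives
  f_x(x, y) = -6*x**2 - 4*x + y, f_y(x, y) = x - 3*y**2 - 2*y + 2.
  f_x(P) = -5, f_y(P) = -20 (gradient nonzero, so P is smooth).
Step 3: tangent line at P: -5·(x − -1) + -20·(y − -3) = 0.
Expanding: -5*x - 20*y - 65 = 0.


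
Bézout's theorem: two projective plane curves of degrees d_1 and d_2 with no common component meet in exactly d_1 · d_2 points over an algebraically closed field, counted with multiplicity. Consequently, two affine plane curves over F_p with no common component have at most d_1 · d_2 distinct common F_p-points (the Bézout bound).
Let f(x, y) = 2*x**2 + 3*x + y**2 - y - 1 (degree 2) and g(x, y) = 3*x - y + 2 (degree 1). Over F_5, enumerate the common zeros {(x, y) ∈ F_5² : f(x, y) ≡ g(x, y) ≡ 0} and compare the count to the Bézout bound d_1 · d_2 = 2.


Common zeros: {(4, 4)}; count = 1; Bézout bound = 2.

deg(f) = 2, deg(g) = 1, so Bézout bound = 2.
Scan x ∈ F_5. For each x, list the y ∈ F_5 with f(x, y) ≡ 0 and those with g(x, y) ≡ 0 (mod 5); the common zeros in that column are the intersection.
  x = 0: f ≡ 0 at y ∈ {3}; g ≡ 0 at y ∈ {2}; common: ∅.
  x = 1: f ≡ 0 at y ∈ {3}; g ≡ 0 at y ∈ {0}; common: ∅.
  x = 2: f ≡ 0 at y ∈ {2, 4}; g ≡ 0 at y ∈ {3}; common: ∅.
  x = 3: f ≡ 0 at y ∈ ∅; g ≡ 0 at y ∈ {1}; common: ∅.
  x = 4: f ≡ 0 at y ∈ {2, 4}; g ≡ 0 at y ∈ {4}; common: {4}.
Collecting: common zeros = {(4, 4)}, so the count is 1.
Comparison with the Bézout bound: 1 ≤ 2 = deg(f)·deg(g), as expected for curves with no common component (the affine F_5-count falls short of the bound because intersections may lie at infinity, over extension fields, or carry multiplicity).


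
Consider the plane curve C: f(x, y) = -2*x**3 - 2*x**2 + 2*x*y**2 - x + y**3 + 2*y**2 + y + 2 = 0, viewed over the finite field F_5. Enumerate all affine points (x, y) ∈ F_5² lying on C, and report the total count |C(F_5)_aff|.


Affine F_5-points: {(0, 2), (0, 3), (2, 2), (2, 3), (2, 4), (4, 1)}; count = 6.

For each of the 25 pairs (x, y) ∈ F_5², evaluate f(x, y) mod 5. Record the zeros.
  x = 0: [0↦2, 1↦1, 2↦0, 3↦0, 4↦2]  zeros at y ∈ {2, 3}
  x = 1: [0↦2, 1↦3, 2↦3, 3↦3, 4↦4]  zeros at y ∈ ∅
  x = 2: [0↦1, 1↦4, 2↦0, 3↦0, 4↦0]  zeros at y ∈ {2, 3, 4}
  x = 3: [0↦2, 1↦2, 2↦4, 3↦4, 4↦3]  zeros at y ∈ ∅
  x = 4: [0↦3, 1↦0, 2↦3, 3↦3, 4↦1]  zeros at y ∈ {1}
Collecting zeros: affine points = {(0, 2), (0, 3), (2, 2), (2, 3), (2, 4), (4, 1)}.
Total count |C(F_5)_aff| = 6.


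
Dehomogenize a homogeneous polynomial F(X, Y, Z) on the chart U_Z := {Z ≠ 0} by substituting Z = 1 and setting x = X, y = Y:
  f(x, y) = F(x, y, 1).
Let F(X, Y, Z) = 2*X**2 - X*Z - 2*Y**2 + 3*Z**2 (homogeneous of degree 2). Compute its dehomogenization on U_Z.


f(x, y) = 2*x**2 - x - 2*y**2 + 3

On U_Z we set Z = 1. Each monomial c·X^i·Y^j·Z^k in F becomes c·x^i·y^j·1^k = c·x^i·y^j.
Substituting Z = 1: F(X, Y, 1) = 2*x**2 - x - 2*y**2 + 3.
Note: deg(f) ≤ deg(F) = 2; strict inequality happens when F is divisible by Z (lost terms).
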